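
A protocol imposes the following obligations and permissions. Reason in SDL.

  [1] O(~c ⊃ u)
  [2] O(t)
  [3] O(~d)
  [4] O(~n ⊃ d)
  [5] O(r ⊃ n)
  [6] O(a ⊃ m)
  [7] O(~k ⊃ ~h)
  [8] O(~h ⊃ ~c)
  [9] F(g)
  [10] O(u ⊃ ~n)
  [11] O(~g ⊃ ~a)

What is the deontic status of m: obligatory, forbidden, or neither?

Premise 6 is O(a ⊃ m), but O(a) is not derivable from the premises, so it does not yield O(m).
No premise or chain of K-axiom applications forces O(m), and none forces O(~m). So m is neither obligatory nor forbidden under these norms.

Neither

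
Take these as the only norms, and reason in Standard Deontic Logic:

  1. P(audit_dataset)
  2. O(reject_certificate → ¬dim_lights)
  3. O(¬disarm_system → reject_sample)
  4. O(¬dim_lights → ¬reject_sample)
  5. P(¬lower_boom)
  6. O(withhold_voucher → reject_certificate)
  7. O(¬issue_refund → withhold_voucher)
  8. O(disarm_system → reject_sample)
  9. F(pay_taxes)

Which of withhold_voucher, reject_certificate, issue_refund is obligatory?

issue_refund

Premises 3 and 8 are O(¬disarm_system → reject_sample) and O(disarm_system → reject_sample); every ideal world satisfies ¬disarm_system or disarm_system, so in either case reject_sample holds — hence O(reject_sample).
The contrapositive of premise 4 (O(¬dim_lights → ¬reject_sample)) is O(reject_sample → dim_lights), and O(reject_sample) is already established, so O(dim_lights).
Premise 2 is O(reject_certificate → ¬dim_lights); contrapositively O(dim_lights → ¬reject_certificate). Since O(dim_lights) holds, K gives O(¬reject_certificate).
Premise 6 is O(withhold_voucher → reject_certificate); contrapositively O(¬reject_certificate → ¬withhold_voucher). Since O(¬reject_certificate) holds, K gives O(¬withhold_voucher).
Premise 7 is O(¬issue_refund → withhold_voucher); contrapositively O(¬withhold_voucher → issue_refund). Since O(¬withhold_voucher) holds, K gives O(issue_refund).
So O(issue_refund) holds — issue_refund is obligatory. None of the other listed options is made obligatory by any chain of premises.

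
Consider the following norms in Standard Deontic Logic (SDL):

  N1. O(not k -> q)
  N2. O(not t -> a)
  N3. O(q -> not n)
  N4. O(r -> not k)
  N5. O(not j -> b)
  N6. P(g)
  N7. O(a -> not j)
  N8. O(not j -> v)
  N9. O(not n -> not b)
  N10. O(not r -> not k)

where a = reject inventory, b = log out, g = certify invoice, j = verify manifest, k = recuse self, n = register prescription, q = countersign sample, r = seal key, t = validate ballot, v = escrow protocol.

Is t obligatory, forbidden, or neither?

Premises 10 and 4 are O(not r -> not k) and O(r -> not k); every ideal world satisfies not r or r, so in either case not k holds — hence O(not k).
Applying K to premise 1 (O(not k -> q)) and O(not k) yields O(q).
Premise 3 is O(q -> not n); since O(q), deontic closure gives O(not n).
From O(not n) and premise 9, O(not n -> not b), we obtain O(not b).
Premise 5 is O(not j -> b); contrapositively O(not b -> j). Since O(not b) holds, K gives O(j).
The contrapositive of premise 7 (O(a -> not j)) is O(j -> not a), and O(j) is already established, so O(not a).
The contrapositive of premise 2 (O(not t -> a)) is O(not a -> t), and O(not a) is already established, so O(t).
Premises 6, 8 do not contribute to this derivation.
Hence t is obligatory.

Obligatory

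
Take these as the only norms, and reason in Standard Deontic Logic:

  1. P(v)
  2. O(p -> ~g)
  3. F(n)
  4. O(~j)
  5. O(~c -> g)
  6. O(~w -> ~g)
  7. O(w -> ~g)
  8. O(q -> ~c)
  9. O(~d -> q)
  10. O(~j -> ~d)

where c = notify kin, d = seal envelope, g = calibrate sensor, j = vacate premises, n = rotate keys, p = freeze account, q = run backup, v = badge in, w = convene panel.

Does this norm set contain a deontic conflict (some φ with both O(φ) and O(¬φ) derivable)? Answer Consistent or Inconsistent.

Premises 6 and 7 are O(~w -> ~g) and O(w -> ~g); every ideal world satisfies ~w or w, so in either case ~g holds — hence O(~g).
Premise 5 is O(~c -> g); contrapositively O(~g -> c). Since O(~g) holds, K gives O(c).
Premise 8, O(q -> ~c), contraposes to O(c -> ~q); with O(c) we get O(~q).
Premise 9 is O(~d -> q); contrapositively O(~q -> d). Since O(~q) holds, K gives O(d).
The contrapositive of premise 10 (O(~j -> ~d)) is O(d -> j), and O(d) is already established, so O(j).
However, premise 4 gives O(~j).
We now have both O(j) and O(~j) — j is simultaneously obligatory and forbidden, violating the D-axiom.

Inconsistent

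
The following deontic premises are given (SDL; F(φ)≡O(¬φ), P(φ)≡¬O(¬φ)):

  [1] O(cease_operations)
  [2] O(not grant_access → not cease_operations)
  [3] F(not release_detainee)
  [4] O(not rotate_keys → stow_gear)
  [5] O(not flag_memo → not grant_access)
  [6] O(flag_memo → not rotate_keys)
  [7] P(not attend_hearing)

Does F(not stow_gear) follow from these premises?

Premise 1 gives O(cease_operations).
Premise 2, O(not grant_access → not cease_operations), contraposes to O(cease_operations → grant_access); with O(cease_operations) we get O(grant_access).
Premise 5 is O(not flag_memo → not grant_access); contrapositively O(grant_access → flag_memo). Since O(grant_access) holds, K gives O(flag_memo).
Applying K to premise 6 (O(flag_memo → not rotate_keys)) and O(flag_memo) yields O(not rotate_keys).
From O(not rotate_keys) and premise 4, O(not rotate_keys → stow_gear), we obtain O(stow_gear).
Premises 3, 7 do not contribute to this derivation.
So O(stow_gear) holds, i.e. F(not stow_gear). The claim follows.

Yes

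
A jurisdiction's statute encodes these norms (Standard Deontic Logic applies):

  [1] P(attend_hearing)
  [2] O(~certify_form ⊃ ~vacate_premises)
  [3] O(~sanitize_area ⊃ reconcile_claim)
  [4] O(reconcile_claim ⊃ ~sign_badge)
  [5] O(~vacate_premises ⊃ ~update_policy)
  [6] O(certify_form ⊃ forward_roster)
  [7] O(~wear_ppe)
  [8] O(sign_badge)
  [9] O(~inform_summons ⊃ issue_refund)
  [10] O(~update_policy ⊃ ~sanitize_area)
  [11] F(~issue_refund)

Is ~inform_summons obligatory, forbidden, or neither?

Premise 9 is O(~inform_summons ⊃ issue_refund); even if O(issue_refund) held, inferring O(~inform_summons) would be affirming the consequent — invalid.
No premise or chain of K-axiom applications forces O(~inform_summons), and none forces O(inform_summons). So ~inform_summons is neither obligatory nor forbidden under these norms.

Neither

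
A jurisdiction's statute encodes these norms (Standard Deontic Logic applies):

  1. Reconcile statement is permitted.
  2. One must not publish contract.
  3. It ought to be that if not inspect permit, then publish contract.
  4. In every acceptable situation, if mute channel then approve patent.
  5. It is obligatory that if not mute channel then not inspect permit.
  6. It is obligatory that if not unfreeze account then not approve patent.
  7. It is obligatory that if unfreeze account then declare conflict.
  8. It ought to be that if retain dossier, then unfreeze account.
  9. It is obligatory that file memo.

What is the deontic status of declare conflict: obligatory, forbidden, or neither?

F(publish_contract) at premise 2 means O(¬publish_contract).
Premise 3, O(¬inspect_permit → publish_contract), contraposes to O(¬publish_contract → inspect_permit); with O(¬publish_contract) we get O(inspect_permit).
Premise 5, O(¬mute_channel → ¬inspect_permit), contraposes to O(inspect_permit → mute_channel); with O(inspect_permit) we get O(mute_channel).
Premise 4 is O(mute_channel → approve_patent); since O(mute_channel), deontic closure gives O(approve_patent).
Premise 6, O(¬unfreeze_account → ¬approve_patent), contraposes to O(approve_patent → unfreeze_account); with O(approve_patent) we get O(unfreeze_account).
Applying K to premise 7 (O(unfreeze_account → declare_conflict)) and O(unfreeze_account) yields O(declare_conflict).
Premises 1, 8, 9 do not contribute to this derivation.
Hence declare_conflict is obligatory.

Obligatory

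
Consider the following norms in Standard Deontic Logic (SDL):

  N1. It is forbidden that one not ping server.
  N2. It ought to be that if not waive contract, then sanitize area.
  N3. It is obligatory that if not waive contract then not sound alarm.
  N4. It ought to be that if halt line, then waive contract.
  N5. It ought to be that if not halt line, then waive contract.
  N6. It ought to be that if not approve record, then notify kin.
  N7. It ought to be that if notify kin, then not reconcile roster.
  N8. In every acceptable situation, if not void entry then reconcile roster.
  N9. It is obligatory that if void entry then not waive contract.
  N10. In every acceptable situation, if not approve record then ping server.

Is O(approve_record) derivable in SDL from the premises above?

Premises 4 and 5 are O(halt_line → waive_contract) and O(¬halt_line → waive_contract); every ideal world satisfies halt_line or ¬halt_line, so in either case waive_contract holds — hence O(waive_contract).
Premise 9 is O(void_entry → ¬waive_contract); contrapositively O(waive_contract → ¬void_entry). Since O(waive_contract) holds, K gives O(¬void_entry).
Applying K to premise 8 (O(¬void_entry → reconcile_roster)) and O(¬void_entry) yields O(reconcile_roster).
Premise 7, O(notify_kin → ¬reconcile_roster), contraposes to O(reconcile_roster → ¬notify_kin); with O(reconcile_roster) we get O(¬notify_kin).
Premise 6 is O(¬approve_record → notify_kin); contrapositively O(¬notify_kin → approve_record). Since O(¬notify_kin) holds, K gives O(approve_record).
Premises 1, 2, 3, 10 do not contribute to this derivation.
So O(approve_record) follows.

Yes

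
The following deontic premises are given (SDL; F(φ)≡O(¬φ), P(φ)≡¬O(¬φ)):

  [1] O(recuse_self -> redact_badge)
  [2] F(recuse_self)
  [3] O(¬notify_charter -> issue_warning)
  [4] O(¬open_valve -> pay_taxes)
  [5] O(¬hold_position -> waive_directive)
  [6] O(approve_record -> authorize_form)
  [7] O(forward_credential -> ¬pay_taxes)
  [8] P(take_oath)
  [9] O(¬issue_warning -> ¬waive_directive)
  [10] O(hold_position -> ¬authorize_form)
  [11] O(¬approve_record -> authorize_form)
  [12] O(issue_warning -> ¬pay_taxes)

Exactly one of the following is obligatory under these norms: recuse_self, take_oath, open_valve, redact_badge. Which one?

Premises 6 and 11 cover both cases: O(approve_record -> authorize_form) and O(¬approve_record -> authorize_form). Since approve_record ∨ ¬approve_record is a tautology, O(authorize_form) follows.
Premise 10, O(hold_position -> ¬authorize_form), contraposes to O(authorize_form -> ¬hold_position); with O(authorize_form) we get O(¬hold_position).
Applying K to premise 5 (O(¬hold_position -> waive_directive)) and O(¬hold_position) yields O(waive_directive).
The contrapositive of premise 9 (O(¬issue_warning -> ¬waive_directive)) is O(waive_directive -> issue_warning), and O(waive_directive) is already established, so O(issue_warning).
Applying K to premise 12 (O(issue_warning -> ¬pay_taxes)) and O(issue_warning) yields O(¬pay_taxes).
Premise 4, O(¬open_valve -> pay_taxes), contraposes to O(¬pay_taxes -> open_valve); with O(¬pay_taxes) we get O(open_valve).
So O(open_valve) holds — open_valve is obligatory. None of the other listed options is made obligatory by any chain of premises.

open_valve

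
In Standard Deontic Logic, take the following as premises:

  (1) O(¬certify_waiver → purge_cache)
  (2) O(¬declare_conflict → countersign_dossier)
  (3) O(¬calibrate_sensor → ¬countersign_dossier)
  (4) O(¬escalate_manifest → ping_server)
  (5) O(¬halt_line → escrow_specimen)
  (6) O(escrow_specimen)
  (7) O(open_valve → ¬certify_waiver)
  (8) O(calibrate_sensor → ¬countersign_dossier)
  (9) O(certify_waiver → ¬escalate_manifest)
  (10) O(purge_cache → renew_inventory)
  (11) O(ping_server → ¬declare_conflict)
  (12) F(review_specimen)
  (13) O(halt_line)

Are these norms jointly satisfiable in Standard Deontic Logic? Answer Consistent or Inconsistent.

Consistent

Premise 5 is O(¬halt_line → escrow_specimen); even if O(escrow_specimen) held, inferring O(¬halt_line) would be affirming the consequent — invalid.
So O(¬halt_line) is not derivable, and the apparent clash with O(halt_line) does not arise.
A world satisfying every obligation exists (e.g. calibrate_sensor=false, certify_waiver=false, countersign_dossier=false, declare_conflict=true, escalate_manifest=true, escrow_specimen=true, halt_line=true, open_valve=false, ping_server=false, purge_cache=true, renew_inventory=true, review_specimen=false); no atom is both obligatory and forbidden, so the set is consistent.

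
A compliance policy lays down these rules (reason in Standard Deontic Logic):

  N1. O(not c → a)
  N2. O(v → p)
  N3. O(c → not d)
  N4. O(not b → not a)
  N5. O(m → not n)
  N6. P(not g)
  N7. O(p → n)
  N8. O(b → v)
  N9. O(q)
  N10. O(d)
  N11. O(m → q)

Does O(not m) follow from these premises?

Yes

Premise 10 states O(d) outright.
Premise 3, O(c → not d), contraposes to O(d → not c); with O(d) we get O(not c).
Applying K to premise 1 (O(not c → a)) and O(not c) yields O(a).
Premise 4 is O(not b → not a); contrapositively O(a → b). Since O(a) holds, K gives O(b).
From O(b) and premise 8, O(b → v), we obtain O(v).
With premise 2, O(v → p), the K-axiom yields O(p).
Applying K to premise 7 (O(p → n)) and O(p) yields O(n).
Premise 5 is O(m → not n); contrapositively O(n → not m). Since O(n) holds, K gives O(not m).
Premises 6, 9, 11 do not contribute to this derivation.
So O(not m) follows.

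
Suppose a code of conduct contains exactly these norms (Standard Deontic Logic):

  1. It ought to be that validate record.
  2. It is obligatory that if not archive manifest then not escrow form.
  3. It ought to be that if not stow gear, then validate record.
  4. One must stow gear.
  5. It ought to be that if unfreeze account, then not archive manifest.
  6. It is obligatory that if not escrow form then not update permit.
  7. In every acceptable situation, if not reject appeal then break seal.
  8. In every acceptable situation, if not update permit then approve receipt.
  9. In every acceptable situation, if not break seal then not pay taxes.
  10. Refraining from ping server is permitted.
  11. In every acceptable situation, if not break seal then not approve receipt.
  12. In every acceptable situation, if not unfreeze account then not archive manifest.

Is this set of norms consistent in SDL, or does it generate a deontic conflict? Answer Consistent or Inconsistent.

Premise 3 is O(¬stow_gear → validate_record); even if O(validate_record) held, inferring O(¬stow_gear) would be affirming the consequent — invalid.
So O(¬stow_gear) is not derivable, and the apparent clash with O(stow_gear) does not arise.
A world satisfying every obligation exists (e.g. approve_receipt=true, archive_manifest=false, break_seal=true, escrow_form=false, pay_taxes=false, ping_server=false, reject_appeal=false, stow_gear=true, unfreeze_account=false, update_permit=false, validate_record=true); no atom is both obligatory and forbidden, so the set is consistent.

Consistent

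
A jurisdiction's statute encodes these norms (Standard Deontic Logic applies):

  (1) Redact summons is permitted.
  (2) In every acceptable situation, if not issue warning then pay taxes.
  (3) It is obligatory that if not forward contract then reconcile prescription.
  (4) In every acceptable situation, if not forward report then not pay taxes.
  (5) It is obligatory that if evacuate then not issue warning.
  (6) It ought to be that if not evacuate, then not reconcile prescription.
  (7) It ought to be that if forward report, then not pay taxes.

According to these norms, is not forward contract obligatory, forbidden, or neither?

Premises 4 and 7 are O(¬forward_report → ¬pay_taxes) and O(forward_report → ¬pay_taxes); every ideal world satisfies ¬forward_report or forward_report, so in either case ¬pay_taxes holds — hence O(¬pay_taxes).
Premise 2 is O(¬issue_warning → pay_taxes); contrapositively O(¬pay_taxes → issue_warning). Since O(¬pay_taxes) holds, K gives O(issue_warning).
Premise 5 is O(evacuate → ¬issue_warning); contrapositively O(issue_warning → ¬evacuate). Since O(issue_warning) holds, K gives O(¬evacuate).
Premise 6 is O(¬evacuate → ¬reconcile_prescription); since O(¬evacuate), deontic closure gives O(¬reconcile_prescription).
Premise 3 is O(¬forward_contract → reconcile_prescription); contrapositively O(¬reconcile_prescription → forward_contract). Since O(¬reconcile_prescription) holds, K gives O(forward_contract).
Premise 1 does not contribute to this derivation.
Thus O(forward_contract), which is F(¬forward_contract): ¬forward_contract is forbidden.

Forbidden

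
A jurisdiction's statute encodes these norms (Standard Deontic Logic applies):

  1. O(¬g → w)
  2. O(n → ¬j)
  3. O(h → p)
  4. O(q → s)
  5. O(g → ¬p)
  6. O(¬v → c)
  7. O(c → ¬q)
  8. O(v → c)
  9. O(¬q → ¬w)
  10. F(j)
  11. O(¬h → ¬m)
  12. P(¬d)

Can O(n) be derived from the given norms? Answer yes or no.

Premise 2 is O(n → ¬j); even if O(¬j) held, inferring O(n) would be affirming the consequent — invalid.
No other premise forces O(n). An ideal world satisfying every premise can still have n false, so O(n) is not derivable.

No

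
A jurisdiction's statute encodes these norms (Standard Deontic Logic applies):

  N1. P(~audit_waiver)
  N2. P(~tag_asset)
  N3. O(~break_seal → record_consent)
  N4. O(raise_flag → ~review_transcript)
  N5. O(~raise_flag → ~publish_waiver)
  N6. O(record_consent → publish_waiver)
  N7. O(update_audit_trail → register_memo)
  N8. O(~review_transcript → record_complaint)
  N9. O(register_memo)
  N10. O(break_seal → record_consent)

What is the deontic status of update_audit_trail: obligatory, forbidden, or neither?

Premise 7 is O(update_audit_trail → register_memo); even if O(register_memo) held, inferring O(update_audit_trail) would be affirming the consequent — invalid.
No premise or chain of K-axiom applications forces O(update_audit_trail), and none forces O(~update_audit_trail). So update_audit_trail is neither obligatory nor forbidden under these norms.

Neither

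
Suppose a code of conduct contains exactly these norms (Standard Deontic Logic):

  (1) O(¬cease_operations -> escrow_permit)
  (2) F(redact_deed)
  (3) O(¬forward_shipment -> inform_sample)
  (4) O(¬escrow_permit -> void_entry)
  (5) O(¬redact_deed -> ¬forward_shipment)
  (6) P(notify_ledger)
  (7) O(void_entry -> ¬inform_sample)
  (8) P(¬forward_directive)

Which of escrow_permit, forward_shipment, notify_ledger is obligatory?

escrow_permit

F(redact_deed) at premise 2 means O(¬redact_deed).
With premise 5, O(¬redact_deed -> ¬forward_shipment), the K-axiom yields O(¬forward_shipment).
With premise 3, O(¬forward_shipment -> inform_sample), the K-axiom yields O(inform_sample).
Premise 7 is O(void_entry -> ¬inform_sample); contrapositively O(inform_sample -> ¬void_entry). Since O(inform_sample) holds, K gives O(¬void_entry).
Premise 4 is O(¬escrow_permit -> void_entry); contrapositively O(¬void_entry -> escrow_permit). Since O(¬void_entry) holds, K gives O(escrow_permit).
So O(escrow_permit) holds — escrow_permit is obligatory. None of the other listed options is made obligatory by any chain of premises.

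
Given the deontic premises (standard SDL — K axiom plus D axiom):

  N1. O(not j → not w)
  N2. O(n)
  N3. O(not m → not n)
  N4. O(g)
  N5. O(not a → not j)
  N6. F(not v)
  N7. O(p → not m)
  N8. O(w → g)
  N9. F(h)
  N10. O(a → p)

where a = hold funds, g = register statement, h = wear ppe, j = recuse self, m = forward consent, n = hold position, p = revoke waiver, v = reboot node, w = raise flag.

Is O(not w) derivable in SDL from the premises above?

Yes

From premise 2 we have O(n).
Premise 3, O(not m → not n), contraposes to O(n → m); with O(n) we get O(m).
The contrapositive of premise 7 (O(p → not m)) is O(m → not p), and O(m) is already established, so O(not p).
The contrapositive of premise 10 (O(a → p)) is O(not p → not a), and O(not p) is already established, so O(not a).
Premise 5 is O(not a → not j); since O(not a), deontic closure gives O(not j).
From O(not j) and premise 1, O(not j → not w), we obtain O(not w).
Premises 4, 6, 8, 9 do not contribute to this derivation.
So O(not w) follows.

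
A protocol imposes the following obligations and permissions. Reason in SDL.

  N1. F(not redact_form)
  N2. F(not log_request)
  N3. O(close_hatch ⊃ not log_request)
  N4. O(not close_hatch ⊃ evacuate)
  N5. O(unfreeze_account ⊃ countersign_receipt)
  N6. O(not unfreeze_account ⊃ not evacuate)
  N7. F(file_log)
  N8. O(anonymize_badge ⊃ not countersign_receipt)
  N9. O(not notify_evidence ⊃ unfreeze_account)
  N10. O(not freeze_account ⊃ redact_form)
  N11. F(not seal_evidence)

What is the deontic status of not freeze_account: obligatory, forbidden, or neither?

Premise 10 is O(not freeze_account ⊃ redact_form); even if O(redact_form) held, inferring O(not freeze_account) would be affirming the consequent — invalid.
No premise or chain of K-axiom applications forces O(not freeze_account), and none forces O(freeze_account). So not freeze_account is neither obligatory nor forbidden under these norms.

Neither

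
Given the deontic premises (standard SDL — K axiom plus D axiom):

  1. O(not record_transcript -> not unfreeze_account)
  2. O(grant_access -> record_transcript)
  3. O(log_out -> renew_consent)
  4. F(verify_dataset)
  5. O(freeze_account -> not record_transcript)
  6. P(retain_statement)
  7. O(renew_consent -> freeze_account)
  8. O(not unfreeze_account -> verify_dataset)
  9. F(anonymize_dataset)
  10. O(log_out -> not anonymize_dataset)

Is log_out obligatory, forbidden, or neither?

Forbidden

Premise 4, F(verify_dataset), is equivalent to O(not verify_dataset).
The contrapositive of premise 8 (O(not unfreeze_account -> verify_dataset)) is O(not verify_dataset -> unfreeze_account), and O(not verify_dataset) is already established, so O(unfreeze_account).
The contrapositive of premise 1 (O(not record_transcript -> not unfreeze_account)) is O(unfreeze_account -> record_transcript), and O(unfreeze_account) is already established, so O(record_transcript).
The contrapositive of premise 5 (O(freeze_account -> not record_transcript)) is O(record_transcript -> not freeze_account), and O(record_transcript) is already established, so O(not freeze_account).
Premise 7, O(renew_consent -> freeze_account), contraposes to O(not freeze_account -> not renew_consent); with O(not freeze_account) we get O(not renew_consent).
Premise 3, O(log_out -> renew_consent), contraposes to O(not renew_consent -> not log_out); with O(not renew_consent) we get O(not log_out).
Premises 2, 6, 9, 10 do not contribute to this derivation.
Thus O(not log_out), which is F(log_out): log_out is forbidden.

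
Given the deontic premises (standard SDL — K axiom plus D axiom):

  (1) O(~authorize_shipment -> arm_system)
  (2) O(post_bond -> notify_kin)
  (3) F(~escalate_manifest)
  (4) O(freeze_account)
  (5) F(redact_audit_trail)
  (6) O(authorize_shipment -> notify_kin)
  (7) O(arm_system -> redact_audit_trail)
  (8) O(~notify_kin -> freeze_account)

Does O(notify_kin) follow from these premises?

Yes

Premise 5 is F(redact_audit_trail), i.e. O(~redact_audit_trail).
Premise 7, O(arm_system -> redact_audit_trail), contraposes to O(~redact_audit_trail -> ~arm_system); with O(~redact_audit_trail) we get O(~arm_system).
Premise 1, O(~authorize_shipment -> arm_system), contraposes to O(~arm_system -> authorize_shipment); with O(~arm_system) we get O(authorize_shipment).
With premise 6, O(authorize_shipment -> notify_kin), the K-axiom yields O(notify_kin).
Premises 2, 3, 4, 8 do not contribute to this derivation.
So O(notify_kin) follows.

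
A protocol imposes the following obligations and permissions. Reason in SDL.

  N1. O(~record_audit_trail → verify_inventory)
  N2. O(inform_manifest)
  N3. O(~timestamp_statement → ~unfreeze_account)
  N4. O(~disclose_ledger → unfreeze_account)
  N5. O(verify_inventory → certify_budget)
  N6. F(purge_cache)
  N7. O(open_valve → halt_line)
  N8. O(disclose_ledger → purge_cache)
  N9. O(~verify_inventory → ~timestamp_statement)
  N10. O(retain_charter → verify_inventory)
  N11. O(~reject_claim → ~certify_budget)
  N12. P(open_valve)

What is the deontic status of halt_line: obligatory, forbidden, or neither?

Neither

Premise 7 is O(open_valve → halt_line), but O(open_valve) is not derivable from the premises (the permission P(open_valve) asserts only ~O(~open_valve), not O(open_valve)), so it does not yield O(halt_line).
No premise or chain of K-axiom applications forces O(halt_line), and none forces O(~halt_line). So halt_line is neither obligatory nor forbidden under these norms.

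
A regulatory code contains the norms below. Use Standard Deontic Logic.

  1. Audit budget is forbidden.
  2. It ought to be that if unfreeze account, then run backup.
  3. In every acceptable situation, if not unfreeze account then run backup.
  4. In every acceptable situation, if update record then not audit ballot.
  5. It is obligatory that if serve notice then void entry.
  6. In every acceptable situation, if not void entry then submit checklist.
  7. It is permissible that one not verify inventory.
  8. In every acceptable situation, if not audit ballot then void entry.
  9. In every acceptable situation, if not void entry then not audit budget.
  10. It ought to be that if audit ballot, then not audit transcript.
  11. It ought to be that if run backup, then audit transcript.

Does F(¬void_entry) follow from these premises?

Premises 2 and 3 cover both cases: O(unfreeze_account → run_backup) and O(¬unfreeze_account → run_backup). Since unfreeze_account ∨ ¬unfreeze_account is a tautology, O(run_backup) follows.
From O(run_backup) and premise 11, O(run_backup → audit_transcript), we obtain O(audit_transcript).
The contrapositive of premise 10 (O(audit_ballot → ¬audit_transcript)) is O(audit_transcript → ¬audit_ballot), and O(audit_transcript) is already established, so O(¬audit_ballot).
From O(¬audit_ballot) and premise 8, O(¬audit_ballot → void_entry), we obtain O(void_entry).
Premises 1, 4, 5, 6, 7, 9 do not contribute to this derivation.
So O(void_entry) holds, i.e. F(¬void_entry). The claim follows.

Yes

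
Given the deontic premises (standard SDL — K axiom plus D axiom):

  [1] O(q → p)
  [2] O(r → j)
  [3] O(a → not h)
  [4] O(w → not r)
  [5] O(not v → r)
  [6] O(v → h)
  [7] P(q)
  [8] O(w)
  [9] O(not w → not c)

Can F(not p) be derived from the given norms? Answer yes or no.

No

Premise 1 is O(q → p), but O(q) is not derivable from the premises (the permission P(q) asserts only not O(not q), not O(q)), so it does not yield O(p).
No other premise forces O(p). An ideal world satisfying every premise can still have not p true, so F(not p) is not derivable.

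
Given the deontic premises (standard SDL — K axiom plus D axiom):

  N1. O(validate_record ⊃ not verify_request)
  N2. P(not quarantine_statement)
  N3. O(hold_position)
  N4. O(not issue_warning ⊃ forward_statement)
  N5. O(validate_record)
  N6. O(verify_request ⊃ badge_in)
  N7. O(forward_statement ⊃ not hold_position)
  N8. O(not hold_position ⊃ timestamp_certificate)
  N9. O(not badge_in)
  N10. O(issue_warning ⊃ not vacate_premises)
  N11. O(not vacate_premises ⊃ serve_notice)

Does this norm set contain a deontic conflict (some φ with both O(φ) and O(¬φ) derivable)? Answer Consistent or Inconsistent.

Premise 6 is O(verify_request ⊃ badge_in), but O(verify_request) is not derivable from the premises, so it does not yield O(badge_in).
So O(badge_in) is not derivable, and the apparent clash with O(not badge_in) does not arise.
A world satisfying every obligation exists (e.g. badge_in=false, forward_statement=false, hold_position=true, issue_warning=true, quarantine_statement=false, serve_notice=true, timestamp_certificate=false, vacate_premises=false, validate_record=true, verify_request=false); no atom is both obligatory and forbidden, so the set is consistent.

Consistent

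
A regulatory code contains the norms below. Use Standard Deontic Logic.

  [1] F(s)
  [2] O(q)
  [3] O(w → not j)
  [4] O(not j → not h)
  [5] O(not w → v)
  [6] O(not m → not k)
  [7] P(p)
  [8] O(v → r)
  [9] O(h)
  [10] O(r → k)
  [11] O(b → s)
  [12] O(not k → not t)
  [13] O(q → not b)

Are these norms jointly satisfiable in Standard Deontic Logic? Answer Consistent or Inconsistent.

Premise 11 is O(b → s), but O(b) is not derivable from the premises, so it does not yield O(s).
So O(s) is not derivable, and the apparent clash with O(not s) does not arise.
A world satisfying every obligation exists (e.g. b=false, h=true, j=true, k=true, m=true, p=false, q=true, r=true, s=false, t=false, v=true, w=false); no atom is both obligatory and forbidden, so the set is consistent.

Consistent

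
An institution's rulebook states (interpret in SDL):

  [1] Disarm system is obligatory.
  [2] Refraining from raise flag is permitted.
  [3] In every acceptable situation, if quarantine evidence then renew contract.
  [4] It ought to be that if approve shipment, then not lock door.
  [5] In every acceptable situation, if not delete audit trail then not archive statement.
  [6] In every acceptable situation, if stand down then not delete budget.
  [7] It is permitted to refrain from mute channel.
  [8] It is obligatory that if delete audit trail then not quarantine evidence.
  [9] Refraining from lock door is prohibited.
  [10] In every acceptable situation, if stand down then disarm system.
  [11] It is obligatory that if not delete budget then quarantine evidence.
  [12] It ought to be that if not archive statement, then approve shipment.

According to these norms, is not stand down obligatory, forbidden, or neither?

Obligatory

Premise 9, F(¬lock_door), is equivalent to O(lock_door).
The contrapositive of premise 4 (O(approve_shipment → ¬lock_door)) is O(lock_door → ¬approve_shipment), and O(lock_door) is already established, so O(¬approve_shipment).
Premise 12, O(¬archive_statement → approve_shipment), contraposes to O(¬approve_shipment → archive_statement); with O(¬approve_shipment) we get O(archive_statement).
Premise 5, O(¬delete_audit_trail → ¬archive_statement), contraposes to O(archive_statement → delete_audit_trail); with O(archive_statement) we get O(delete_audit_trail).
Applying K to premise 8 (O(delete_audit_trail → ¬quarantine_evidence)) and O(delete_audit_trail) yields O(¬quarantine_evidence).
The contrapositive of premise 11 (O(¬delete_budget → quarantine_evidence)) is O(¬quarantine_evidence → delete_budget), and O(¬quarantine_evidence) is already established, so O(delete_budget).
Premise 6, O(stand_down → ¬delete_budget), contraposes to O(delete_budget → ¬stand_down); with O(delete_budget) we get O(¬stand_down).
Premises 1, 2, 3, 7, 10 do not contribute to this derivation.
Hence ¬stand_down is obligatory.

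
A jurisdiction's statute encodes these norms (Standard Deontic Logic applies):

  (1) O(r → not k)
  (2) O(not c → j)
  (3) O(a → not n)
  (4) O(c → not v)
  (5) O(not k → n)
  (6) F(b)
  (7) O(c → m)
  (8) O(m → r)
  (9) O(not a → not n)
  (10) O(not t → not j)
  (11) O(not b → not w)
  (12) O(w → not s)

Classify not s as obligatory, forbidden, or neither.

Premise 12 is O(w → not s), but O(w) is not derivable from the premises, so it does not yield O(not s).
No premise or chain of K-axiom applications forces O(not s), and none forces O(s). So not s is neither obligatory nor forbidden under these norms.

Neither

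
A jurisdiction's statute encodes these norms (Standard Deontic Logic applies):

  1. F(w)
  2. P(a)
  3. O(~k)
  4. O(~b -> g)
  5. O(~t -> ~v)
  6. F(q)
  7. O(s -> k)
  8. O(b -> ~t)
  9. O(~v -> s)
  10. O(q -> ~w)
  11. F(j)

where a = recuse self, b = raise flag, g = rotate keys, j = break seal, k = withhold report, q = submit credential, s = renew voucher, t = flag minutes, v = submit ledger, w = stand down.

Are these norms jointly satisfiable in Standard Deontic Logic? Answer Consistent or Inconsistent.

Premise 10 is O(q -> ~w); even if O(~w) held, inferring O(q) would be affirming the consequent — invalid.
So O(q) is not derivable, and the apparent clash with O(~q) does not arise.
A world satisfying every obligation exists (e.g. a=false, b=false, g=true, j=false, k=false, q=false, s=false, t=true, v=true, w=false); no atom is both obligatory and forbidden, so the set is consistent.

Consistent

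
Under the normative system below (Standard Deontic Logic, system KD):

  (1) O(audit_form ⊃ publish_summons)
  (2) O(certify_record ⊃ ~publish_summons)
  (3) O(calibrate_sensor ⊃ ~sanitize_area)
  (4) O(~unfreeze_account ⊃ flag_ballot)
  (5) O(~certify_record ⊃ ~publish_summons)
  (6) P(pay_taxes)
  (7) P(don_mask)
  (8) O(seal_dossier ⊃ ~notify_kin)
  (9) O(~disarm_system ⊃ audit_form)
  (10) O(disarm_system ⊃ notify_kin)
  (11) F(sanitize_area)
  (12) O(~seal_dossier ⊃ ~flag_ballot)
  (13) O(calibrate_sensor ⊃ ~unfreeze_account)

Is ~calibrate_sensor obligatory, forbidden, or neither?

Obligatory

By case analysis on ~certify_record: premise 5 gives O(~certify_record ⊃ ~publish_summons) and premise 2 gives O(certify_record ⊃ ~publish_summons), so O(~publish_summons) either way.
Premise 1, O(audit_form ⊃ publish_summons), contraposes to O(~publish_summons ⊃ ~audit_form); with O(~publish_summons) we get O(~audit_form).
The contrapositive of premise 9 (O(~disarm_system ⊃ audit_form)) is O(~audit_form ⊃ disarm_system), and O(~audit_form) is already established, so O(disarm_system).
Applying K to premise 10 (O(disarm_system ⊃ notify_kin)) and O(disarm_system) yields O(notify_kin).
The contrapositive of premise 8 (O(seal_dossier ⊃ ~notify_kin)) is O(notify_kin ⊃ ~seal_dossier), and O(notify_kin) is already established, so O(~seal_dossier).
Premise 12 is O(~seal_dossier ⊃ ~flag_ballot); since O(~seal_dossier), deontic closure gives O(~flag_ballot).
Premise 4 is O(~unfreeze_account ⊃ flag_ballot); contrapositively O(~flag_ballot ⊃ unfreeze_account). Since O(~flag_ballot) holds, K gives O(unfreeze_account).
The contrapositive of premise 13 (O(calibrate_sensor ⊃ ~unfreeze_account)) is O(unfreeze_account ⊃ ~calibrate_sensor), and O(unfreeze_account) is already established, so O(~calibrate_sensor).
Premises 3, 6, 7, 11 do not contribute to this derivation.
Hence ~calibrate_sensor is obligatory.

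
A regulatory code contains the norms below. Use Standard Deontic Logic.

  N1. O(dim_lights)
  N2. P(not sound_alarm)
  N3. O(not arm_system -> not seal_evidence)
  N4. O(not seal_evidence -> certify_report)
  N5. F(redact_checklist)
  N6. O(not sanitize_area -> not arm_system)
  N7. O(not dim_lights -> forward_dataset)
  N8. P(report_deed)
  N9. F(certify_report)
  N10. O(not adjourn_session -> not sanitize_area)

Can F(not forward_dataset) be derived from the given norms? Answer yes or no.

No

Premise 7 is O(not dim_lights -> forward_dataset), but O(not dim_lights) is not derivable from the premises, so it does not yield O(forward_dataset).
No other premise forces O(forward_dataset). An ideal world satisfying every premise can still have not forward_dataset true, so F(not forward_dataset) is not derivable.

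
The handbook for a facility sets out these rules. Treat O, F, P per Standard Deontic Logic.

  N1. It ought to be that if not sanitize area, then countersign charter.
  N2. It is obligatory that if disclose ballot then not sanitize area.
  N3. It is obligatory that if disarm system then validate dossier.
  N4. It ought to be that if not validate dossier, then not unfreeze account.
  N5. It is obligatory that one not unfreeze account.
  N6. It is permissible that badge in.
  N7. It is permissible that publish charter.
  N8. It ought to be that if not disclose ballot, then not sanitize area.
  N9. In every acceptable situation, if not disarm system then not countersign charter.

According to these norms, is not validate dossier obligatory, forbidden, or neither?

Premises 2 and 8 cover both cases: O(disclose_ballot → ¬sanitize_area) and O(¬disclose_ballot → ¬sanitize_area). Since disclose_ballot ∨ ¬disclose_ballot is a tautology, O(¬sanitize_area) follows.
Premise 1 is O(¬sanitize_area → countersign_charter); since O(¬sanitize_area), deontic closure gives O(countersign_charter).
The contrapositive of premise 9 (O(¬disarm_system → ¬countersign_charter)) is O(countersign_charter → disarm_system), and O(countersign_charter) is already established, so O(disarm_system).
With premise 3, O(disarm_system → validate_dossier), the K-axiom yields O(validate_dossier).
Premises 4, 5, 6, 7 do not contribute to this derivation.
Thus O(validate_dossier), which is F(¬validate_dossier): ¬validate_dossier is forbidden.

Forbidden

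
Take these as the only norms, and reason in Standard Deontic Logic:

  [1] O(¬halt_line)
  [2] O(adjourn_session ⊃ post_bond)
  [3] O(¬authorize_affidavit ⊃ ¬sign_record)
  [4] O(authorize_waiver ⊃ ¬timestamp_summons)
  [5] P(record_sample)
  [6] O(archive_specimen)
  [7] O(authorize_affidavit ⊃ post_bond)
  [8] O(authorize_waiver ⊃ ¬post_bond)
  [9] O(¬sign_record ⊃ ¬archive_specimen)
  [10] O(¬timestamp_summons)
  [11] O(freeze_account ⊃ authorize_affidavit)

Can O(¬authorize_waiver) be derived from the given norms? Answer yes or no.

From premise 6 we have O(archive_specimen).
Premise 9 is O(¬sign_record ⊃ ¬archive_specimen); contrapositively O(archive_specimen ⊃ sign_record). Since O(archive_specimen) holds, K gives O(sign_record).
The contrapositive of premise 3 (O(¬authorize_affidavit ⊃ ¬sign_record)) is O(sign_record ⊃ authorize_affidavit), and O(sign_record) is already established, so O(authorize_affidavit).
From O(authorize_affidavit) and premise 7, O(authorize_affidavit ⊃ post_bond), we obtain O(post_bond).
Premise 8 is O(authorize_waiver ⊃ ¬post_bond); contrapositively O(post_bond ⊃ ¬authorize_waiver). Since O(post_bond) holds, K gives O(¬authorize_waiver).
Premises 1, 2, 4, 5, 10, 11 do not contribute to this derivation.
So O(¬authorize_waiver) follows.

Yes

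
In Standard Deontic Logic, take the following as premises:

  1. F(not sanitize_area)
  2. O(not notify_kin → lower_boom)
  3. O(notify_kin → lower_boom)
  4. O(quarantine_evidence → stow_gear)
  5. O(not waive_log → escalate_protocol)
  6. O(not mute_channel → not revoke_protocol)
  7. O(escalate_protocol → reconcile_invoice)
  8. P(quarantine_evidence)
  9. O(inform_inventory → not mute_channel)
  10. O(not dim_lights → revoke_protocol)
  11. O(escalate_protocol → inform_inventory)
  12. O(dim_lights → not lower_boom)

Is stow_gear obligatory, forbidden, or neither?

Premise 4 is O(quarantine_evidence → stow_gear), but O(quarantine_evidence) is not derivable from the premises (the permission P(quarantine_evidence) asserts only not O(not quarantine_evidence), not O(quarantine_evidence)), so it does not yield O(stow_gear).
No premise or chain of K-axiom applications forces O(stow_gear), and none forces O(not stow_gear). So stow_gear is neither obligatory nor forbidden under these norms.

Neither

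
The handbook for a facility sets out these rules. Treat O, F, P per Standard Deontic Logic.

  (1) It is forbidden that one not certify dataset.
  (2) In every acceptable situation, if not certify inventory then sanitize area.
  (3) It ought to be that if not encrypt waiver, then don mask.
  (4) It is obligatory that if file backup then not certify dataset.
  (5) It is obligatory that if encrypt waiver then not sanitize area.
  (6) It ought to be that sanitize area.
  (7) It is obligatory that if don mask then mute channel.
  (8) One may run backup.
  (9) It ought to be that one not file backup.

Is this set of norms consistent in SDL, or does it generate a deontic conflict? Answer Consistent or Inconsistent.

Premise 4 is O(file_backup → ¬certify_dataset), but O(file_backup) is not derivable from the premises, so it does not yield O(¬certify_dataset).
So O(¬certify_dataset) is not derivable, and the apparent clash with O(certify_dataset) does not arise.
A world satisfying every obligation exists (e.g. certify_dataset=true, certify_inventory=false, don_mask=true, encrypt_waiver=false, file_backup=false, mute_channel=true, run_backup=false, sanitize_area=true); no atom is both obligatory and forbidden, so the set is consistent.

Consistent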